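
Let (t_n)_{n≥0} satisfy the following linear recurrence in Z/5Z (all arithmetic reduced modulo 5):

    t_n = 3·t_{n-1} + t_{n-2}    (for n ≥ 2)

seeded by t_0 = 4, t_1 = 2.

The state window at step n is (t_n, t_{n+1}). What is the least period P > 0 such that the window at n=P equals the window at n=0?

12

n=0: window = (4, 2)
n=1: window = (2, 0)
n=2: window = (0, 2)
n=3: window = (2, 1)
n=4: window = (1, 0)
n=5: window = (0, 1)
n=6: window = (1, 3)
n=7: window = (3, 0)
n=8: window = (0, 3)
n=9: window = (3, 4)
n=10: window = (4, 0)
n=11: window = (0, 4)
n=12: window = (4, 2)
window at n=12 equals window at n=0 → period = 12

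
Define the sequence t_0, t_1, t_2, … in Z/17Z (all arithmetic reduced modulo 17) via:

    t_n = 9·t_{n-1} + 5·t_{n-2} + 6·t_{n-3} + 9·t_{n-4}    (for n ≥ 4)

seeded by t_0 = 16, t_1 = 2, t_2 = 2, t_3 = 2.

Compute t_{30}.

12

t_4 = 9·2 + 5·2 + 6·2 + 9·16 = 14
t_5 = 9·14 + 5·2 + 6·2 + 9·2 = 13
t_6 = 9·13 + 5·14 + 6·2 + 9·2 = 13
t_7 = 9·13 + 5·13 + 6·14 + 9·2 = 12
t_8 = 9·12 + 5·13 + 6·13 + 9·14 = 3
t_9 = 9·3 + 5·12 + 6·13 + 9·13 = 10
t_10 = 9·10 + 5·3 + 6·12 + 9·13 = 5
t_11 = 9·5 + 5·10 + 6·3 + 9·12 = 0
t_12 = 9·0 + 5·5 + 6·10 + 9·3 = 10
t_13 = 9·10 + 5·0 + 6·5 + 9·10 = 6
t_14 = 9·6 + 5·10 + 6·0 + 9·5 = 13
t_15 = 9·13 + 5·6 + 6·10 + 9·0 = 3
t_16 = 9·3 + 5·13 + 6·6 + 9·10 = 14
t_17 = 9·14 + 5·3 + 6·13 + 9·6 = 1
t_18 = 9·1 + 5·14 + 6·3 + 9·13 = 10
t_19 = 9·10 + 5·1 + 6·14 + 9·3 = 2
t_20 = 9·2 + 5·10 + 6·1 + 9·14 = 13
t_21 = 9·13 + 5·2 + 6·10 + 9·1 = 9
t_22 = 9·9 + 5·13 + 6·2 + 9·10 = 10
t_23 = 9·10 + 5·9 + 6·13 + 9·2 = 10
t_24 = 9·10 + 5·10 + 6·9 + 9·13 = 5
t_25 = 9·5 + 5·10 + 6·10 + 9·9 = 15
t_26 = 9·15 + 5·5 + 6·10 + 9·10 = 4
t_27 = 9·4 + 5·15 + 6·5 + 9·10 = 10
t_28 = 9·10 + 5·4 + 6·15 + 9·5 = 7
t_29 = 9·7 + 5·10 + 6·4 + 9·15 = 0
t_30 = 9·0 + 5·7 + 6·10 + 9·4 = 12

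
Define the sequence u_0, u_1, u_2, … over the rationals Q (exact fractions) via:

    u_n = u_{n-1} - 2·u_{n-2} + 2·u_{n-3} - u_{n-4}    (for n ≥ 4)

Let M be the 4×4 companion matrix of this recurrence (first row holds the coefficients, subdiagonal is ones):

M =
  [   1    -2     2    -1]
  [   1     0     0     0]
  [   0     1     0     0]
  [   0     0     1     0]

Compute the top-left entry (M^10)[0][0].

-12

(M^10)[0][0] is the top entry after applying M 10 times to the unit state (1, 0, 0, 0). Equivalently it is h_{13} for the auxiliary sequence (h_n) obeying the same recurrence with h_3 = 1 and h_i = 0 for 0 ≤ i < 3:
h_4 = 1·1 + -2·0 + 2·0 + -1·0 = 1
h_5 = 1·1 + -2·1 + 2·0 + -1·0 = -1
h_6 = 1·-1 + -2·1 + 2·1 + -1·0 = -1
h_7 = 1·-1 + -2·-1 + 2·1 + -1·1 = 2
h_8 = 1·2 + -2·-1 + 2·-1 + -1·1 = 1
h_9 = 1·1 + -2·2 + 2·-1 + -1·-1 = -4
h_10 = 1·-4 + -2·1 + 2·2 + -1·-1 = -1
h_11 = 1·-1 + -2·-4 + 2·1 + -1·2 = 7
h_12 = 1·7 + -2·-1 + 2·-4 + -1·1 = 0
h_13 = 1·0 + -2·7 + 2·-1 + -1·-4 = -12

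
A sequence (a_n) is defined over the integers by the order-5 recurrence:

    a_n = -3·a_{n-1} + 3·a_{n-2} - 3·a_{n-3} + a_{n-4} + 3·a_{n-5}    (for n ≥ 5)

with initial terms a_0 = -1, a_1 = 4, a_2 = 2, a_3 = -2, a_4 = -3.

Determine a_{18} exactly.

172345085

a_5 = -3·-3 + 3·-2 + -3·2 + 1·4 + 3·-1 = -2
a_6 = -3·-2 + 3·-3 + -3·-2 + 1·2 + 3·4 = 17
a_7 = -3·17 + 3·-2 + -3·-3 + 1·-2 + 3·2 = -44
a_8 = -3·-44 + 3·17 + -3·-2 + 1·-3 + 3·-2 = 180
a_9 = -3·180 + 3·-44 + -3·17 + 1·-2 + 3·-3 = -734
a_10 = -3·-734 + 3·180 + -3·-44 + 1·17 + 3·-2 = 2885
a_11 = -3·2885 + 3·-734 + -3·180 + 1·-44 + 3·17 = -11390
a_12 = -3·-11390 + 3·2885 + -3·-734 + 1·180 + 3·-44 = 45075
a_13 = -3·45075 + 3·-11390 + -3·2885 + 1·-734 + 3·180 = -178244
a_14 = -3·-178244 + 3·45075 + -3·-11390 + 1·2885 + 3·-734 = 704810
a_15 = -3·704810 + 3·-178244 + -3·45075 + 1·-11390 + 3·2885 = -2787122
a_16 = -3·-2787122 + 3·704810 + -3·-178244 + 1·45075 + 3·-11390 = 11021433
a_17 = -3·11021433 + 3·-2787122 + -3·704810 + 1·-178244 + 3·45075 = -43583114
a_18 = -3·-43583114 + 3·11021433 + -3·-2787122 + 1·704810 + 3·-178244 = 172345085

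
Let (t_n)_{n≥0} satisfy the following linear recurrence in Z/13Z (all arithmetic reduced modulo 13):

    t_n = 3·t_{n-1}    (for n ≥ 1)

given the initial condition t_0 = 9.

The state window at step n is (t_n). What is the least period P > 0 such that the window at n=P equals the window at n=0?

3

n=0: window = (9)
n=1: window = (1)
n=2: window = (3)
n=3: window = (9)
window at n=3 equals window at n=0 → period = 3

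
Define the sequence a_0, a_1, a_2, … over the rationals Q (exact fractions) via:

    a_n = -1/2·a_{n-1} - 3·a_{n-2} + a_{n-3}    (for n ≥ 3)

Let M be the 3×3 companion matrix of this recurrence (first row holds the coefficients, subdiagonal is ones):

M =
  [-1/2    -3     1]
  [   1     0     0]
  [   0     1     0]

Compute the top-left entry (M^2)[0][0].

(M^2)[0][0] is the top entry after applying M 2 times to the unit state (1, 0, 0). Equivalently it is h_{4} for the auxiliary sequence (h_n) obeying the same recurrence with h_2 = 1 and h_i = 0 for 0 ≤ i < 2:
h_3 = -1/2·1 + -3·0 + 1·0 = -1/2
h_4 = -1/2·-1/2 + -3·1 + 1·0 = -11/4

-11/4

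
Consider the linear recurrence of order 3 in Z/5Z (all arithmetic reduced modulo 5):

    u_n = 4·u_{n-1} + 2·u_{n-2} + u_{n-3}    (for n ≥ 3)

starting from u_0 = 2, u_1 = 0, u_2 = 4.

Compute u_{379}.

u_3 = 4·4 + 2·0 + 1·2 = 3
u_4 = 4·3 + 2·4 + 1·0 = 0
u_5 = 4·0 + 2·3 + 1·4 = 0
u_6 = 4·0 + 2·0 + 1·3 = 3
u_7 = 4·3 + 2·0 + 1·0 = 2
u_8 = 4·2 + 2·3 + 1·0 = 4
u_9 = 4·4 + 2·2 + 1·3 = 3
u_10 = 4·3 + 2·4 + 1·2 = 2
u_11 = 4·2 + 2·3 + 1·4 = 3
u_12 = 4·3 + 2·2 + 1·3 = 4
u_13 = 4·4 + 2·3 + 1·2 = 4
u_14 = 4·4 + 2·4 + 1·3 = 2
u_15 = 4·2 + 2·4 + 1·4 = 0
u_16 = 4·0 + 2·2 + 1·4 = 3
u_17 = 4·3 + 2·0 + 1·2 = 4
u_18 = 4·4 + 2·3 + 1·0 = 2
u_19 = 4·2 + 2·4 + 1·3 = 4
u_20 = 4·4 + 2·2 + 1·4 = 4
u_21 = 4·4 + 2·4 + 1·2 = 1
u_22 = 4·1 + 2·4 + 1·4 = 1
u_23 = 4·1 + 2·1 + 1·4 = 0
u_24 = 4·0 + 2·1 + 1·1 = 3
u_25 = 4·3 + 2·0 + 1·1 = 3
u_26 = 4·3 + 2·3 + 1·0 = 3
u_27 = 4·3 + 2·3 + 1·3 = 1
u_28 = 4·1 + 2·3 + 1·3 = 3
u_29 = 4·3 + 2·1 + 1·3 = 2
u_30 = 4·2 + 2·3 + 1·1 = 0
u_31 = 4·0 + 2·2 + 1·3 = 2
u_32 = 4·2 + 2·0 + 1·2 = 0
u_33 = 4·0 + 2·2 + 1·0 = 4
(u_31, u_32, u_33) = (2, 0, 4) = (u_0, u_1, u_2), so the sequence has period 31.
379 ≡ 7 (mod 31), hence u_379 = u_7 = 2.

2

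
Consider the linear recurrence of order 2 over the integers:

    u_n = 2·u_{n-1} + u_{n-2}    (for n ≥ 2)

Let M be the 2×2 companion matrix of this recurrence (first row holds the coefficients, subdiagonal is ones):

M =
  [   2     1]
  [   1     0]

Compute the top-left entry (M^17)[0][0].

2744210

(M^17)[0][0] is the top entry after applying M 17 times to the unit state (1, 0). Equivalently it is h_{18} for the auxiliary sequence (h_n) obeying the same recurrence with h_1 = 1 and h_i = 0 for 0 ≤ i < 1:
h_2 = 2·1 + 1·0 = 2
h_3 = 2·2 + 1·1 = 5
h_4 = 2·5 + 1·2 = 12
h_5 = 2·12 + 1·5 = 29
h_6 = 2·29 + 1·12 = 70
h_7 = 2·70 + 1·29 = 169
h_8 = 2·169 + 1·70 = 408
h_9 = 2·408 + 1·169 = 985
h_10 = 2·985 + 1·408 = 2378
h_11 = 2·2378 + 1·985 = 5741
h_12 = 2·5741 + 1·2378 = 13860
h_13 = 2·13860 + 1·5741 = 33461
h_14 = 2·33461 + 1·13860 = 80782
h_15 = 2·80782 + 1·33461 = 195025
h_16 = 2·195025 + 1·80782 = 470832
h_17 = 2·470832 + 1·195025 = 1136689
h_18 = 2·1136689 + 1·470832 = 2744210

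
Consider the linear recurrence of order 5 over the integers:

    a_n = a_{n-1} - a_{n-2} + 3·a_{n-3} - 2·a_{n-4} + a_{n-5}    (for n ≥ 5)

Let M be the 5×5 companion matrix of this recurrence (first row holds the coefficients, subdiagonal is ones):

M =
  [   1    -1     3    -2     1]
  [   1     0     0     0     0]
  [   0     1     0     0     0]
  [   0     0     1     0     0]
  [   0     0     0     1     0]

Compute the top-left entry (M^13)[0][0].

65

(M^13)[0][0] is the top entry after applying M 13 times to the unit state (1, 0, 0, 0, 0). Equivalently it is h_{17} for the auxiliary sequence (h_n) obeying the same recurrence with h_4 = 1 and h_i = 0 for 0 ≤ i < 4:
h_5 = 1·1 + -1·0 + 3·0 + -2·0 + 1·0 = 1
h_6 = 1·1 + -1·1 + 3·0 + -2·0 + 1·0 = 0
h_7 = 1·0 + -1·1 + 3·1 + -2·0 + 1·0 = 2
h_8 = 1·2 + -1·0 + 3·1 + -2·1 + 1·0 = 3
h_9 = 1·3 + -1·2 + 3·0 + -2·1 + 1·1 = 0
h_10 = 1·0 + -1·3 + 3·2 + -2·0 + 1·1 = 4
h_11 = 1·4 + -1·0 + 3·3 + -2·2 + 1·0 = 9
h_12 = 1·9 + -1·4 + 3·0 + -2·3 + 1·2 = 1
h_13 = 1·1 + -1·9 + 3·4 + -2·0 + 1·3 = 7
h_14 = 1·7 + -1·1 + 3·9 + -2·4 + 1·0 = 25
h_15 = 1·25 + -1·7 + 3·1 + -2·9 + 1·4 = 7
h_16 = 1·7 + -1·25 + 3·7 + -2·1 + 1·9 = 10
h_17 = 1·10 + -1·7 + 3·25 + -2·7 + 1·1 = 65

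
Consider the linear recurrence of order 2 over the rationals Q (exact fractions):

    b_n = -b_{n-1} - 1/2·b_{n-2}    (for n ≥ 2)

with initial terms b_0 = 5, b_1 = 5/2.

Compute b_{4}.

-5/4

b_2 = -1·5/2 + -1/2·5 = -5
b_3 = -1·-5 + -1/2·5/2 = 15/4
b_4 = -1·15/4 + -1/2·-5 = -5/4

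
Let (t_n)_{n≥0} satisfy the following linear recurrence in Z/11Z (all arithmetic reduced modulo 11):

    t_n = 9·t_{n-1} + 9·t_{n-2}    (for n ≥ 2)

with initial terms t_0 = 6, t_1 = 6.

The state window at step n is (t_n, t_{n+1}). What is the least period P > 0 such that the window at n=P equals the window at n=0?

40

n=0: window = (6, 6)
n=1: window = (6, 9)
n=2: window = (9, 3)
n=3: window = (3, 9)
n=4: window = (9, 9)
n=5: window = (9, 8)
n=6: window = (8, 10)
n=7: window = (10, 8)
n=8: window = (8, 8)
n=9: window = (8, 1)
n=10: window = (1, 4)
n=11: window = (4, 1)
n=12: window = (1, 1)
n=13: window = (1, 7)
n=14: window = (7, 6)
n=15: window = (6, 7)
n=16: window = (7, 7)
n=17: window = (7, 5)
n=18: window = (5, 9)
n=19: window = (9, 5)
n=20: window = (5, 5)
n=21: window = (5, 2)
n=22: window = (2, 8)
n=23: window = (8, 2)
n=24: window = (2, 2)
n=25: window = (2, 3)
n=26: window = (3, 1)
n=27: window = (1, 3)
n=28: window = (3, 3)
n=29: window = (3, 10)
n=30: window = (10, 7)
n=31: window = (7, 10)
n=32: window = (10, 10)
n=33: window = (10, 4)
n=34: window = (4, 5)
n=35: window = (5, 4)
n=36: window = (4, 4)
n=37: window = (4, 6)
n=38: window = (6, 2)
n=39: window = (2, 6)
n=40: window = (6, 6)
window at n=40 equals window at n=0 → period = 40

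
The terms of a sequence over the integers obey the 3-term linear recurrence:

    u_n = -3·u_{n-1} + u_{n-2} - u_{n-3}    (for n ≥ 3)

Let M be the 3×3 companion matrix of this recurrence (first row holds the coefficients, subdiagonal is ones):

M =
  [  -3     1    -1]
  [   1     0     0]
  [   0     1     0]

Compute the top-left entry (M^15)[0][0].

-76374088

(M^15)[0][0] is the top entry after applying M 15 times to the unit state (1, 0, 0). Equivalently it is h_{17} for the auxiliary sequence (h_n) obeying the same recurrence with h_2 = 1 and h_i = 0 for 0 ≤ i < 2:
h_3 = -3·1 + 1·0 + -1·0 = -3
h_4 = -3·-3 + 1·1 + -1·0 = 10
h_5 = -3·10 + 1·-3 + -1·1 = -34
h_6 = -3·-34 + 1·10 + -1·-3 = 115
h_7 = -3·115 + 1·-34 + -1·10 = -389
h_8 = -3·-389 + 1·115 + -1·-34 = 1316
h_9 = -3·1316 + 1·-389 + -1·115 = -4452
h_10 = -3·-4452 + 1·1316 + -1·-389 = 15061
h_11 = -3·15061 + 1·-4452 + -1·1316 = -50951
h_12 = -3·-50951 + 1·15061 + -1·-4452 = 172366
h_13 = -3·172366 + 1·-50951 + -1·15061 = -583110
h_14 = -3·-583110 + 1·172366 + -1·-50951 = 1972647
h_15 = -3·1972647 + 1·-583110 + -1·172366 = -6673417
h_16 = -3·-6673417 + 1·1972647 + -1·-583110 = 22576008
h_17 = -3·22576008 + 1·-6673417 + -1·1972647 = -76374088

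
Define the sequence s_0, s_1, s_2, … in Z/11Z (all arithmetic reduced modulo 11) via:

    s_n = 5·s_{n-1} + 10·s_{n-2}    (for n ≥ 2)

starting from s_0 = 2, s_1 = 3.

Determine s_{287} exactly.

7

s_2 = 5·3 + 10·2 = 2
s_3 = 5·2 + 10·3 = 7
s_4 = 5·7 + 10·2 = 0
s_5 = 5·0 + 10·7 = 4
s_6 = 5·4 + 10·0 = 9
s_7 = 5·9 + 10·4 = 8
s_8 = 5·8 + 10·9 = 9
s_9 = 5·9 + 10·8 = 4
s_10 = 5·4 + 10·9 = 0
s_11 = 5·0 + 10·4 = 7
s_12 = 5·7 + 10·0 = 2
s_13 = 5·2 + 10·7 = 3
(s_12, s_13) = (2, 3) = (s_0, s_1), so the sequence has period 12.
287 ≡ 11 (mod 12), hence s_287 = s_11 = 7.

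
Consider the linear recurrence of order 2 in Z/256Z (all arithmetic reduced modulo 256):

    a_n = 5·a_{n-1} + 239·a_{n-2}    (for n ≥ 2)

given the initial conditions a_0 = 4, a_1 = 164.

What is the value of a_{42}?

100

a_2 = 5·164 + 239·4 = 240
a_3 = 5·240 + 239·164 = 204
a_4 = 5·204 + 239·240 = 12
a_5 = 5·12 + 239·204 = 176
a_6 = 5·176 + 239·12 = 164
a_7 = 5·164 + 239·176 = 132
a_8 = 5·132 + 239·164 = 176
a_9 = 5·176 + 239·132 = 172
a_10 = 5·172 + 239·176 = 172
a_11 = 5·172 + 239·172 = 240
a_12 = 5·240 + 239·172 = 68
a_13 = 5·68 + 239·240 = 100
a_14 = 5·100 + 239·68 = 112
a_15 = 5·112 + 239·100 = 140
a_16 = 5·140 + 239·112 = 76
a_17 = 5·76 + 239·140 = 48
a_18 = 5·48 + 239·76 = 228
a_19 = 5·228 + 239·48 = 68
a_20 = 5·68 + 239·228 = 48
a_21 = 5·48 + 239·68 = 108
a_22 = 5·108 + 239·48 = 236
a_23 = 5·236 + 239·108 = 112
a_24 = 5·112 + 239·236 = 132
a_25 = 5·132 + 239·112 = 36
a_26 = 5·36 + 239·132 = 240
a_27 = 5·240 + 239·36 = 76
a_28 = 5·76 + 239·240 = 140
a_29 = 5·140 + 239·76 = 176
a_30 = 5·176 + 239·140 = 36
a_31 = 5·36 + 239·176 = 4
a_32 = 5·4 + 239·36 = 176
a_33 = 5·176 + 239·4 = 44
a_34 = 5·44 + 239·176 = 44
a_35 = 5·44 + 239·44 = 240
a_36 = 5·240 + 239·44 = 196
a_37 = 5·196 + 239·240 = 228
a_38 = 5·228 + 239·196 = 112
a_39 = 5·112 + 239·228 = 12
a_40 = 5·12 + 239·112 = 204
a_41 = 5·204 + 239·12 = 48
a_42 = 5·48 + 239·204 = 100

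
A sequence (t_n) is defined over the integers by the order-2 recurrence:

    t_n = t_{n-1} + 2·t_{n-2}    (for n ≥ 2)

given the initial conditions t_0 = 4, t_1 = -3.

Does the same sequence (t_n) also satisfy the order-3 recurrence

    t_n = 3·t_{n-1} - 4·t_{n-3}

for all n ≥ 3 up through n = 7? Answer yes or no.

yes

Terms t_0..t_7: 4, -3, 5, -1, 9, 7, 25, 39
n=3: candidate gives -1, actual t_3 = -1 ✓
n=4: candidate gives 9, actual t_4 = 9 ✓
n=5: candidate gives 7, actual t_5 = 7 ✓
n=6: candidate gives 25, actual t_6 = 25 ✓
n=7: candidate gives 39, actual t_7 = 39 ✓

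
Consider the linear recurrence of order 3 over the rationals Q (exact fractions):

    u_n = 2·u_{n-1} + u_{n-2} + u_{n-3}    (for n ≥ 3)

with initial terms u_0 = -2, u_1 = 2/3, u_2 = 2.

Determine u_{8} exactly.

u_3 = 2·2 + 1·2/3 + 1·-2 = 8/3
u_4 = 2·8/3 + 1·2 + 1·2/3 = 8
u_5 = 2·8 + 1·8/3 + 1·2 = 62/3
u_6 = 2·62/3 + 1·8 + 1·8/3 = 52
u_7 = 2·52 + 1·62/3 + 1·8 = 398/3
u_8 = 2·398/3 + 1·52 + 1·62/3 = 338

338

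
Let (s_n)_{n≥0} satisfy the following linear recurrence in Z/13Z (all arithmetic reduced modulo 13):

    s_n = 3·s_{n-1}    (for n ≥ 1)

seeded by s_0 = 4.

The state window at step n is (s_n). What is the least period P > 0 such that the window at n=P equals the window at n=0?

3

n=0: window = (4)
n=1: window = (12)
n=2: window = (10)
n=3: window = (4)
window at n=3 equals window at n=0 → period = 3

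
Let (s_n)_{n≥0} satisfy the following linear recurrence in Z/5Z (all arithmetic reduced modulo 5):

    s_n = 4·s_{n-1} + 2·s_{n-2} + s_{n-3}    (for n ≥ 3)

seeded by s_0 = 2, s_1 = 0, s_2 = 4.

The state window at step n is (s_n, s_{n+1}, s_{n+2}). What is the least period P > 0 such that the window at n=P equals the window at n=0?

31

n=0: window = (2, 0, 4)
n=1: window = (0, 4, 3)
n=2: window = (4, 3, 0)
n=3: window = (3, 0, 0)
n=4: window = (0, 0, 3)
n=5: window = (0, 3, 2)
n=6: window = (3, 2, 4)
n=7: window = (2, 4, 3)
n=8: window = (4, 3, 2)
n=9: window = (3, 2, 3)
n=10: window = (2, 3, 4)
n=11: window = (3, 4, 4)
n=12: window = (4, 4, 2)
n=13: window = (4, 2, 0)
n=14: window = (2, 0, 3)
n=15: window = (0, 3, 4)
n=16: window = (3, 4, 2)
n=17: window = (4, 2, 4)
n=18: window = (2, 4, 4)
n=19: window = (4, 4, 1)
n=20: window = (4, 1, 1)
n=21: window = (1, 1, 0)
n=22: window = (1, 0, 3)
n=23: window = (0, 3, 3)
n=24: window = (3, 3, 3)
n=25: window = (3, 3, 1)
n=26: window = (3, 1, 3)
n=27: window = (1, 3, 2)
n=28: window = (3, 2, 0)
n=29: window = (2, 0, 2)
n=30: window = (0, 2, 0)
n=31: window = (2, 0, 4)
window at n=31 equals window at n=0 → period = 31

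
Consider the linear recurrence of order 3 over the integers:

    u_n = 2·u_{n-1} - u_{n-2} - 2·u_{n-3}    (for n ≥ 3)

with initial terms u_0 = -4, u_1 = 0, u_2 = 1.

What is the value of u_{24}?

659123

u_3 = 2·1 + -1·0 + -2·-4 = 10
u_4 = 2·10 + -1·1 + -2·0 = 19
u_5 = 2·19 + -1·10 + -2·1 = 26
u_6 = 2·26 + -1·19 + -2·10 = 13
u_7 = 2·13 + -1·26 + -2·19 = -38
u_8 = 2·-38 + -1·13 + -2·26 = -141
u_9 = 2·-141 + -1·-38 + -2·13 = -270
u_10 = 2·-270 + -1·-141 + -2·-38 = -323
u_11 = 2·-323 + -1·-270 + -2·-141 = -94
u_12 = 2·-94 + -1·-323 + -2·-270 = 675
u_13 = 2·675 + -1·-94 + -2·-323 = 2090
u_14 = 2·2090 + -1·675 + -2·-94 = 3693
u_15 = 2·3693 + -1·2090 + -2·675 = 3946
u_16 = 2·3946 + -1·3693 + -2·2090 = 19
u_17 = 2·19 + -1·3946 + -2·3693 = -11294
u_18 = 2·-11294 + -1·19 + -2·3946 = -30499
u_19 = 2·-30499 + -1·-11294 + -2·19 = -49742
u_20 = 2·-49742 + -1·-30499 + -2·-11294 = -46397
u_21 = 2·-46397 + -1·-49742 + -2·-30499 = 17946
u_22 = 2·17946 + -1·-46397 + -2·-49742 = 181773
u_23 = 2·181773 + -1·17946 + -2·-46397 = 438394
u_24 = 2·438394 + -1·181773 + -2·17946 = 659123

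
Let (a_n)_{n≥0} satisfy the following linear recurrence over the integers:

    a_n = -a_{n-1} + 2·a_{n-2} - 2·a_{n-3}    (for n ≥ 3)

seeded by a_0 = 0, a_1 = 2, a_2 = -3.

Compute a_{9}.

a_3 = -1·-3 + 2·2 + -2·0 = 7
a_4 = -1·7 + 2·-3 + -2·2 = -17
a_5 = -1·-17 + 2·7 + -2·-3 = 37
a_6 = -1·37 + 2·-17 + -2·7 = -85
a_7 = -1·-85 + 2·37 + -2·-17 = 193
a_8 = -1·193 + 2·-85 + -2·37 = -437
a_9 = -1·-437 + 2·193 + -2·-85 = 993

993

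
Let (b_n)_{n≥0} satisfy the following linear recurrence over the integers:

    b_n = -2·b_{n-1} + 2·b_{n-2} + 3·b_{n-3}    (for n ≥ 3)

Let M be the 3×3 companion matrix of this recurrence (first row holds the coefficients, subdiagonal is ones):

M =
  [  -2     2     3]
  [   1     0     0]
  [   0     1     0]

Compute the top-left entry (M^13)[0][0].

(M^13)[0][0] is the top entry after applying M 13 times to the unit state (1, 0, 0). Equivalently it is h_{15} for the auxiliary sequence (h_n) obeying the same recurrence with h_2 = 1 and h_i = 0 for 0 ≤ i < 2:
h_3 = -2·1 + 2·0 + 3·0 = -2
h_4 = -2·-2 + 2·1 + 3·0 = 6
h_5 = -2·6 + 2·-2 + 3·1 = -13
h_6 = -2·-13 + 2·6 + 3·-2 = 32
h_7 = -2·32 + 2·-13 + 3·6 = -72
h_8 = -2·-72 + 2·32 + 3·-13 = 169
h_9 = -2·169 + 2·-72 + 3·32 = -386
h_10 = -2·-386 + 2·169 + 3·-72 = 894
h_11 = -2·894 + 2·-386 + 3·169 = -2053
h_12 = -2·-2053 + 2·894 + 3·-386 = 4736
h_13 = -2·4736 + 2·-2053 + 3·894 = -10896
h_14 = -2·-10896 + 2·4736 + 3·-2053 = 25105
h_15 = -2·25105 + 2·-10896 + 3·4736 = -57794

-57794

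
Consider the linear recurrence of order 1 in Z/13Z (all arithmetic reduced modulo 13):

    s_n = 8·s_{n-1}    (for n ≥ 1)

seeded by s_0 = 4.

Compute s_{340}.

s_1 = 8·4 = 6
s_2 = 8·6 = 9
s_3 = 8·9 = 7
s_4 = 8·7 = 4
(s_4) = (4) = (s_0), so the sequence has period 4.
340 ≡ 0 (mod 4), hence s_340 = s_0 = 4.

4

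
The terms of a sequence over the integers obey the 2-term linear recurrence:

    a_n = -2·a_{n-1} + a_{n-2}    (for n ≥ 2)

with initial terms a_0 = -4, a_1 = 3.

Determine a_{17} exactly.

a_2 = -2·3 + 1·-4 = -10
a_3 = -2·-10 + 1·3 = 23
a_4 = -2·23 + 1·-10 = -56
a_5 = -2·-56 + 1·23 = 135
a_6 = -2·135 + 1·-56 = -326
a_7 = -2·-326 + 1·135 = 787
a_8 = -2·787 + 1·-326 = -1900
a_9 = -2·-1900 + 1·787 = 4587
a_10 = -2·4587 + 1·-1900 = -11074
a_11 = -2·-11074 + 1·4587 = 26735
a_12 = -2·26735 + 1·-11074 = -64544
a_13 = -2·-64544 + 1·26735 = 155823
a_14 = -2·155823 + 1·-64544 = -376190
a_15 = -2·-376190 + 1·155823 = 908203
a_16 = -2·908203 + 1·-376190 = -2192596
a_17 = -2·-2192596 + 1·908203 = 5293395

5293395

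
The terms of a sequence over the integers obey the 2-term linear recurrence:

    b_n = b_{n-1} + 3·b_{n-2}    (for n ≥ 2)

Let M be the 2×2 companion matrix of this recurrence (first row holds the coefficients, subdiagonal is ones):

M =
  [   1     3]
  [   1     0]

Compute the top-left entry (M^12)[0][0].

14209

(M^12)[0][0] is the top entry after applying M 12 times to the unit state (1, 0). Equivalently it is h_{13} for the auxiliary sequence (h_n) obeying the same recurrence with h_1 = 1 and h_i = 0 for 0 ≤ i < 1:
h_2 = 1·1 + 3·0 = 1
h_3 = 1·1 + 3·1 = 4
h_4 = 1·4 + 3·1 = 7
h_5 = 1·7 + 3·4 = 19
h_6 = 1·19 + 3·7 = 40
h_7 = 1·40 + 3·19 = 97
h_8 = 1·97 + 3·40 = 217
h_9 = 1·217 + 3·97 = 508
h_10 = 1·508 + 3·217 = 1159
h_11 = 1·1159 + 3·508 = 2683
h_12 = 1·2683 + 3·1159 = 6160
h_13 = 1·6160 + 3·2683 = 14209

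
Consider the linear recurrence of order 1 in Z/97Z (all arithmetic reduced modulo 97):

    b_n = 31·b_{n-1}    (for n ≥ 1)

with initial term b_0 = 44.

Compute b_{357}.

b_1 = 31·44 = 6
b_2 = 31·6 = 89
b_3 = 31·89 = 43
b_4 = 31·43 = 72
b_5 = 31·72 = 1
b_6 = 31·1 = 31
b_7 = 31·31 = 88
b_8 = 31·88 = 12
b_9 = 31·12 = 81
b_10 = 31·81 = 86
b_11 = 31·86 = 47
b_12 = 31·47 = 2
b_13 = 31·2 = 62
b_14 = 31·62 = 79
b_15 = 31·79 = 24
b_16 = 31·24 = 65
b_17 = 31·65 = 75
b_18 = 31·75 = 94
b_19 = 31·94 = 4
b_20 = 31·4 = 27
b_21 = 31·27 = 61
b_22 = 31·61 = 48
b_23 = 31·48 = 33
b_24 = 31·33 = 53
b_25 = 31·53 = 91
b_26 = 31·91 = 8
b_27 = 31·8 = 54
b_28 = 31·54 = 25
b_29 = 31·25 = 96
b_30 = 31·96 = 66
b_31 = 31·66 = 9
b_32 = 31·9 = 85
b_33 = 31·85 = 16
b_34 = 31·16 = 11
b_35 = 31·11 = 50
b_36 = 31·50 = 95
b_37 = 31·95 = 35
b_38 = 31·35 = 18
b_39 = 31·18 = 73
b_40 = 31·73 = 32
b_41 = 31·32 = 22
b_42 = 31·22 = 3
b_43 = 31·3 = 93
b_44 = 31·93 = 70
b_45 = 31·70 = 36
b_46 = 31·36 = 49
b_47 = 31·49 = 64
b_48 = 31·64 = 44
(b_48) = (44) = (b_0), so the sequence has period 48.
357 ≡ 21 (mod 48), hence b_357 = b_21 = 61.

61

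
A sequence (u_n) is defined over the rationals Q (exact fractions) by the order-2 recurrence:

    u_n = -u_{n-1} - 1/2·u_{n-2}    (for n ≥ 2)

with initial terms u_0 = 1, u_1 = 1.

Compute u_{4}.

-1/4

u_2 = -1·1 + -1/2·1 = -3/2
u_3 = -1·-3/2 + -1/2·1 = 1
u_4 = -1·1 + -1/2·-3/2 = -1/4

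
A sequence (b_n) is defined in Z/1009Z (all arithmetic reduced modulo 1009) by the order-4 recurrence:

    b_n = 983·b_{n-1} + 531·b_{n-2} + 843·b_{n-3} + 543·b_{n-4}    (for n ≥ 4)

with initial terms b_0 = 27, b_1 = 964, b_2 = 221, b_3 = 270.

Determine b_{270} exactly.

b_4 = 983·270 + 531·221 + 843·964 + 543·27 = 283
b_5 = 983·283 + 531·270 + 843·221 + 543·964 = 225
b_6 = 983·225 + 531·283 + 843·270 + 543·221 = 653
b_7 = 983·653 + 531·225 + 843·283 + 543·270 = 329
b_8 = 983·329 + 531·653 + 843·225 + 543·283 = 458
b_9 = 983·458 + 531·329 + 843·653 + 543·225 = 1002
Continuing the recurrence:
  b_10 = 503;  b_11 = 59;  b_12 = 825;  b_13 = 273;  b_14 = 120;  b_15 = 606
  b_16 = 607;  b_17 = 453;  b_18 = 655;  b_19 = 786;  b_20 = 588;  b_21 = 521
  b_22 = 200;  b_23 = 286;  b_24 = 610;  b_25 = 271;  b_26 = 622;  b_27 = 147
  b_28 = 241;  b_29 = 666;  b_30 = 219;  b_31 = 311;  b_32 = 367;  b_33 = 599
  b_34 = 398;  b_35 = 973;  b_36 = 340;  b_37 = 172;  b_38 = 612;  b_39 = 441
  b_40 = 389;  b_41 = 944;  b_42 = 192;  b_43 = 176;  b_44 = 549;  b_45 = 916
  b_46 = 692;  b_47 = 626;  b_48 = 799;  b_49 = 965;  b_50 = 34;  b_51 = 407
  b_52 = 637;  b_53 = 507;  b_54 = 508;  b_55 = 965;  b_56 = 878;  b_57 = 494
  b_58 = 961;  b_59 = 85;  b_60 = 785;  b_61 = 253;  b_62 = 789;  b_63 = 413
  b_64 = 413;  b_65 = 53;  b_66 = 646;  b_67 = 563;  b_68 = 1007;  b_69 = 586
  b_70 = 880;  b_71 = 26;  b_72 = 966;  b_73 = 377;  b_74 = 965;  b_75 = 607
  b_76 = 39;  b_77 = 566;  b_78 = 401;  b_79 = 784;  b_80 = 706;  b_81 = 23
  b_82 = 774;  b_83 = 932;  b_84 = 471;  b_85 = 384;  b_86 = 178;  b_87 = 577
  b_88 = 104;  b_89 = 345;  b_90 = 712;  b_91 = 626;  b_92 = 785;  b_93 = 746
  b_94 = 73;  b_95 = 454;  b_96 = 444;  b_97 = 946;  b_98 = 886;  b_99 = 294
  b_100 = 0;  b_101 = 54;  b_102 = 47;  b_103 = 429;  b_104 = 803;  b_105 = 407
  b_106 = 824;  b_107 = 723;  b_108 = 193;  b_109 = 990;  b_110 = 557;  b_111 = 992
  b_112 = 562;  b_113 = 716;  b_114 = 868;  b_115 = 837;  b_116 = 885;  b_117 = 197
  b_118 = 85;  b_119 = 324;  b_120 = 244;  b_121 = 257;  b_122 = 227;  b_123 = 626
  b_124 = 363;  b_125 = 48;  b_126 = 978;  b_127 = 227;  b_128 = 293;  b_129 = 851
  b_130 = 240;  b_131 = 629;  b_132 = 776;  b_133 = 515;  b_134 = 792;  b_135 = 455
  b_136 = 967;  b_137 = 387;  b_138 = 291;  b_139 = 945;  b_140 = 525;  b_141 = 184
  b_142 = 686;  b_143 = 344;  b_144 = 417;  b_145 = 454;  b_146 = 337;  b_147 = 768
  b_148 = 283;  b_149 = 765;  b_150 = 230;  b_151 = 414;  b_152 = 821;  b_153 = 573
  b_154 = 971;  b_155 = 257;  b_156 = 945;  b_157 = 519;  b_158 = 216;  b_159 = 404
  b_160 = 439;  b_161 = 66;  b_162 = 106;  b_163 = 195;  b_164 = 153;  b_165 = 765
  b_166 = 776;  b_167 = 368;  b_168 = 382;  b_169 = 852;  b_170 = 146;  b_171 = 817
  b_172 = 189;  b_173 = 582;  b_174 = 631;  b_175 = 611;  b_176 = 292;  b_177 = 422
  b_178 = 858;  b_179 = 755;  b_180 = 801;  b_181 = 639;  b_182 = 603;  b_183 = 275
  b_184 = 188;  b_185 = 560;  b_186 = 780;  b_187 = 678;  b_188 = 58;  b_189 = 358
  b_190 = 521;  b_191 = 308;  b_192 = 567;  b_193 = 428;  b_194 = 71;  b_195 = 889
  b_196 = 179;  b_197 = 894;  b_198 = 117;  b_199 = 441;  b_200 = 463;  b_201 = 15
  b_202 = 691;  b_203 = 245;  b_204 = 34;  b_205 = 452;  b_206 = 812;  b_207 = 204
  b_208 = 4;  b_209 = 920;  b_210 = 827;  b_211 = 987;  b_212 = 587;  b_213 = 346
  b_214 = 682;  b_215 = 102;  b_216 = 260;  b_217 = 988;  b_218 = 617;  b_219 = 168
  b_220 = 758;  b_221 = 71;  b_222 = 486;  b_223 = 551;  b_224 = 815;  b_225 = 225
  b_226 = 1;  b_227 = 832;  b_228 = 674;  b_229 = 408;  b_230 = 854;  b_231 = 575
  b_232 = 208;  b_233 = 313;  b_234 = 388;  b_235 = 951;  b_236 = 128;  b_237 = 795
  b_238 = 225;  b_239 = 313;  b_240 = 439;  b_241 = 228;  b_242 = 752;  b_243 = 837
  b_244 = 931;  b_245 = 478;  b_246 = 631;  b_247 = 569;  b_248 = 801;  b_249 = 233
  b_250 = 503;  b_251 = 90;  b_252 = 123;  b_253 = 839;  b_254 = 1006;  b_255 = 818
  b_256 = 509;  b_257 = 378;  b_258 = 945;  b_259 = 49;  b_260 = 797;  b_261 = 204
  b_262 = 678;  b_263 = 136;  b_264 = 657;  b_265 = 890;  b_266 = 320;  b_267 = 231
  b_268 = 604
b_269 = 983·604 + 531·231 + 843·320 + 543·890 = 319
b_270 = 983·319 + 531·604 + 843·231 + 543·320 = 857

857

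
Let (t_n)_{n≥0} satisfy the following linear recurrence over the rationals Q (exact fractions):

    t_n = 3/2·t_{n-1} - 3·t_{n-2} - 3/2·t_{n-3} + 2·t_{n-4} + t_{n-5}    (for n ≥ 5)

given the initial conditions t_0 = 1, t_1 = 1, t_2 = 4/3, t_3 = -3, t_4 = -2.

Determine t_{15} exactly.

t_5 = 3/2·-2 + -3·-3 + -3/2·4/3 + 2·1 + 1·1 = 7
t_6 = 3/2·7 + -3·-2 + -3/2·-3 + 2·4/3 + 1·1 = 74/3
t_7 = 3/2·74/3 + -3·7 + -3/2·-2 + 2·-3 + 1·4/3 = 43/3
t_8 = 3/2·43/3 + -3·74/3 + -3/2·7 + 2·-2 + 1·-3 = -70
t_9 = 3/2·-70 + -3·43/3 + -3/2·74/3 + 2·7 + 1·-2 = -173
t_10 = 3/2·-173 + -3·-70 + -3/2·43/3 + 2·74/3 + 1·7 = -44/3
t_11 = 3/2·-44/3 + -3·-173 + -3/2·-70 + 2·43/3 + 1·74/3 = 1966/3
t_12 = 3/2·1966/3 + -3·-44/3 + -3/2·-173 + 2·-70 + 1·43/3 = 6965/6
t_13 = 3/2·6965/6 + -3·1966/3 + -3/2·-44/3 + 2·-173 + 1·-70 = -2475/4
t_14 = 3/2·-2475/4 + -3·6965/6 + -3/2·1966/3 + 2·-44/3 + 1·-173 = -134303/24
t_15 = 3/2·-134303/24 + -3·-2475/4 + -3/2·6965/6 + 2·1966/3 + 1·-44/3 = -111727/16

-111727/16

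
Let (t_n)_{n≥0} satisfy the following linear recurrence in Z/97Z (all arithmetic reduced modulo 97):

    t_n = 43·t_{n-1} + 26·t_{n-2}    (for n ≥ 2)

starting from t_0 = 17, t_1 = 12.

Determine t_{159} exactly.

t_2 = 43·12 + 26·17 = 85
t_3 = 43·85 + 26·12 = 87
t_4 = 43·87 + 26·85 = 34
t_5 = 43·34 + 26·87 = 38
t_6 = 43·38 + 26·34 = 93
t_7 = 43·93 + 26·38 = 40
t_8 = 43·40 + 26·93 = 64
t_9 = 43·64 + 26·40 = 9
t_10 = 43·9 + 26·64 = 14
t_11 = 43·14 + 26·9 = 60
t_12 = 43·60 + 26·14 = 34
t_13 = 43·34 + 26·60 = 15
t_14 = 43·15 + 26·34 = 74
t_15 = 43·74 + 26·15 = 80
t_16 = 43·80 + 26·74 = 29
t_17 = 43·29 + 26·80 = 29
t_18 = 43·29 + 26·29 = 61
t_19 = 43·61 + 26·29 = 79
t_20 = 43·79 + 26·61 = 36
t_21 = 43·36 + 26·79 = 13
t_22 = 43·13 + 26·36 = 40
t_23 = 43·40 + 26·13 = 21
t_24 = 43·21 + 26·40 = 3
t_25 = 43·3 + 26·21 = 93
t_26 = 43·93 + 26·3 = 3
t_27 = 43·3 + 26·93 = 25
t_28 = 43·25 + 26·3 = 86
t_29 = 43·86 + 26·25 = 80
t_30 = 43·80 + 26·86 = 50
t_31 = 43·50 + 26·80 = 59
t_32 = 43·59 + 26·50 = 54
t_33 = 43·54 + 26·59 = 73
t_34 = 43·73 + 26·54 = 81
t_35 = 43·81 + 26·73 = 46
t_36 = 43·46 + 26·81 = 10
t_37 = 43·10 + 26·46 = 74
t_38 = 43·74 + 26·10 = 47
t_39 = 43·47 + 26·74 = 65
t_40 = 43·65 + 26·47 = 40
t_41 = 43·40 + 26·65 = 15
t_42 = 43·15 + 26·40 = 36
t_43 = 43·36 + 26·15 = 95
t_44 = 43·95 + 26·36 = 74
t_45 = 43·74 + 26·95 = 26
t_46 = 43·26 + 26·74 = 35
t_47 = 43·35 + 26·26 = 47
t_48 = 43·47 + 26·35 = 21
t_49 = 43·21 + 26·47 = 88
t_50 = 43·88 + 26·21 = 62
t_51 = 43·62 + 26·88 = 7
t_52 = 43·7 + 26·62 = 70
t_53 = 43·70 + 26·7 = 88
t_54 = 43·88 + 26·70 = 75
t_55 = 43·75 + 26·88 = 81
t_56 = 43·81 + 26·75 = 1
t_57 = 43·1 + 26·81 = 15
t_58 = 43·15 + 26·1 = 89
t_59 = 43·89 + 26·15 = 46
t_60 = 43·46 + 26·89 = 24
t_61 = 43·24 + 26·46 = 94
t_62 = 43·94 + 26·24 = 10
t_63 = 43·10 + 26·94 = 61
t_64 = 43·61 + 26·10 = 70
t_65 = 43·70 + 26·61 = 37
t_66 = 43·37 + 26·70 = 16
t_67 = 43·16 + 26·37 = 1
t_68 = 43·1 + 26·16 = 71
t_69 = 43·71 + 26·1 = 72
t_70 = 43·72 + 26·71 = 92
t_71 = 43·92 + 26·72 = 8
t_72 = 43·8 + 26·92 = 20
t_73 = 43·20 + 26·8 = 1
t_74 = 43·1 + 26·20 = 78
t_75 = 43·78 + 26·1 = 82
t_76 = 43·82 + 26·78 = 25
t_77 = 43·25 + 26·82 = 6
t_78 = 43·6 + 26·25 = 35
t_79 = 43·35 + 26·6 = 12
t_80 = 43·12 + 26·35 = 68
t_81 = 43·68 + 26·12 = 35
t_82 = 43·35 + 26·68 = 72
t_83 = 43·72 + 26·35 = 29
t_84 = 43·29 + 26·72 = 15
t_85 = 43·15 + 26·29 = 41
t_86 = 43·41 + 26·15 = 19
t_87 = 43·19 + 26·41 = 40
t_88 = 43·40 + 26·19 = 80
t_89 = 43·80 + 26·40 = 18
t_90 = 43·18 + 26·80 = 41
t_91 = 43·41 + 26·18 = 0
t_92 = 43·0 + 26·41 = 96
t_93 = 43·96 + 26·0 = 54
t_94 = 43·54 + 26·96 = 65
t_95 = 43·65 + 26·54 = 28
t_96 = 43·28 + 26·65 = 81
t_97 = 43·81 + 26·28 = 40
t_98 = 43·40 + 26·81 = 43
t_99 = 43·43 + 26·40 = 76
t_100 = 43·76 + 26·43 = 21
t_101 = 43·21 + 26·76 = 66
t_102 = 43·66 + 26·21 = 86
t_103 = 43·86 + 26·66 = 79
t_104 = 43·79 + 26·86 = 7
t_105 = 43·7 + 26·79 = 27
t_106 = 43·27 + 26·7 = 82
t_107 = 43·82 + 26·27 = 57
t_108 = 43·57 + 26·82 = 24
t_109 = 43·24 + 26·57 = 89
t_110 = 43·89 + 26·24 = 86
t_111 = 43·86 + 26·89 = 95
t_112 = 43·95 + 26·86 = 16
t_113 = 43·16 + 26·95 = 54
t_114 = 43·54 + 26·16 = 22
t_115 = 43·22 + 26·54 = 22
t_116 = 43·22 + 26·22 = 63
t_117 = 43·63 + 26·22 = 80
t_118 = 43·80 + 26·63 = 34
t_119 = 43·34 + 26·80 = 50
t_120 = 43·50 + 26·34 = 27
t_121 = 43·27 + 26·50 = 36
t_122 = 43·36 + 26·27 = 19
t_123 = 43·19 + 26·36 = 7
t_124 = 43·7 + 26·19 = 19
t_125 = 43·19 + 26·7 = 29
t_126 = 43·29 + 26·19 = 92
t_127 = 43·92 + 26·29 = 54
t_128 = 43·54 + 26·92 = 58
t_129 = 43·58 + 26·54 = 18
t_130 = 43·18 + 26·58 = 51
t_131 = 43·51 + 26·18 = 42
t_132 = 43·42 + 26·51 = 28
t_133 = 43·28 + 26·42 = 65
t_134 = 43·65 + 26·28 = 31
t_135 = 43·31 + 26·65 = 16
t_136 = 43·16 + 26·31 = 39
t_137 = 43·39 + 26·16 = 56
t_138 = 43·56 + 26·39 = 27
t_139 = 43·27 + 26·56 = 95
t_140 = 43·95 + 26·27 = 34
t_141 = 43·34 + 26·95 = 52
t_142 = 43·52 + 26·34 = 16
t_143 = 43·16 + 26·52 = 3
t_144 = 43·3 + 26·16 = 60
t_145 = 43·60 + 26·3 = 39
t_146 = 43·39 + 26·60 = 36
t_147 = 43·36 + 26·39 = 40
t_148 = 43·40 + 26·36 = 37
t_149 = 43·37 + 26·40 = 12
t_150 = 43·12 + 26·37 = 23
t_151 = 43·23 + 26·12 = 40
t_152 = 43·40 + 26·23 = 87
t_153 = 43·87 + 26·40 = 28
t_154 = 43·28 + 26·87 = 71
t_155 = 43·71 + 26·28 = 95
t_156 = 43·95 + 26·71 = 14
t_157 = 43·14 + 26·95 = 65
t_158 = 43·65 + 26·14 = 55
t_159 = 43·55 + 26·65 = 78

78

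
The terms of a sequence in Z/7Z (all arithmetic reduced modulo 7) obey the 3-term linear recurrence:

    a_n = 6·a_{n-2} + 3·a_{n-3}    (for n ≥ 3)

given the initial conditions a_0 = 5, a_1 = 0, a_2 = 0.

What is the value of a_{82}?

3

a_3 = 0·0 + 6·0 + 3·5 = 1
a_4 = 0·1 + 6·0 + 3·0 = 0
a_5 = 0·0 + 6·1 + 3·0 = 6
a_6 = 0·6 + 6·0 + 3·1 = 3
a_7 = 0·3 + 6·6 + 3·0 = 1
a_8 = 0·1 + 6·3 + 3·6 = 1
a_9 = 0·1 + 6·1 + 3·3 = 1
a_10 = 0·1 + 6·1 + 3·1 = 2
a_11 = 0·2 + 6·1 + 3·1 = 2
a_12 = 0·2 + 6·2 + 3·1 = 1
a_13 = 0·1 + 6·2 + 3·2 = 4
a_14 = 0·4 + 6·1 + 3·2 = 5
a_15 = 0·5 + 6·4 + 3·1 = 6
a_16 = 0·6 + 6·5 + 3·4 = 0
a_17 = 0·0 + 6·6 + 3·5 = 2
a_18 = 0·2 + 6·0 + 3·6 = 4
a_19 = 0·4 + 6·2 + 3·0 = 5
a_20 = 0·5 + 6·4 + 3·2 = 2
a_21 = 0·2 + 6·5 + 3·4 = 0
a_22 = 0·0 + 6·2 + 3·5 = 6
a_23 = 0·6 + 6·0 + 3·2 = 6
a_24 = 0·6 + 6·6 + 3·0 = 1
a_25 = 0·1 + 6·6 + 3·6 = 5
a_26 = 0·5 + 6·1 + 3·6 = 3
a_27 = 0·3 + 6·5 + 3·1 = 5
a_28 = 0·5 + 6·3 + 3·5 = 5
a_29 = 0·5 + 6·5 + 3·3 = 4
a_30 = 0·4 + 6·5 + 3·5 = 3
a_31 = 0·3 + 6·4 + 3·5 = 4
a_32 = 0·4 + 6·3 + 3·4 = 2
a_33 = 0·2 + 6·4 + 3·3 = 5
a_34 = 0·5 + 6·2 + 3·4 = 3
a_35 = 0·3 + 6·5 + 3·2 = 1
a_36 = 0·1 + 6·3 + 3·5 = 5
a_37 = 0·5 + 6·1 + 3·3 = 1
a_38 = 0·1 + 6·5 + 3·1 = 5
a_39 = 0·5 + 6·1 + 3·5 = 0
a_40 = 0·0 + 6·5 + 3·1 = 5
a_41 = 0·5 + 6·0 + 3·5 = 1
a_42 = 0·1 + 6·5 + 3·0 = 2
a_43 = 0·2 + 6·1 + 3·5 = 0
a_44 = 0·0 + 6·2 + 3·1 = 1
a_45 = 0·1 + 6·0 + 3·2 = 6
a_46 = 0·6 + 6·1 + 3·0 = 6
a_47 = 0·6 + 6·6 + 3·1 = 4
a_48 = 0·4 + 6·6 + 3·6 = 5
a_49 = 0·5 + 6·4 + 3·6 = 0
a_50 = 0·0 + 6·5 + 3·4 = 0
a_51 = 0·0 + 6·0 + 3·5 = 1
a_52 = 0·1 + 6·0 + 3·0 = 0
a_53 = 0·0 + 6·1 + 3·0 = 6
a_54 = 0·6 + 6·0 + 3·1 = 3
a_55 = 0·3 + 6·6 + 3·0 = 1
a_56 = 0·1 + 6·3 + 3·6 = 1
a_57 = 0·1 + 6·1 + 3·3 = 1
a_58 = 0·1 + 6·1 + 3·1 = 2
a_59 = 0·2 + 6·1 + 3·1 = 2
a_60 = 0·2 + 6·2 + 3·1 = 1
a_61 = 0·1 + 6·2 + 3·2 = 4
a_62 = 0·4 + 6·1 + 3·2 = 5
a_63 = 0·5 + 6·4 + 3·1 = 6
a_64 = 0·6 + 6·5 + 3·4 = 0
a_65 = 0·0 + 6·6 + 3·5 = 2
a_66 = 0·2 + 6·0 + 3·6 = 4
a_67 = 0·4 + 6·2 + 3·0 = 5
a_68 = 0·5 + 6·4 + 3·2 = 2
a_69 = 0·2 + 6·5 + 3·4 = 0
a_70 = 0·0 + 6·2 + 3·5 = 6
a_71 = 0·6 + 6·0 + 3·2 = 6
a_72 = 0·6 + 6·6 + 3·0 = 1
a_73 = 0·1 + 6·6 + 3·6 = 5
a_74 = 0·5 + 6·1 + 3·6 = 3
a_75 = 0·3 + 6·5 + 3·1 = 5
a_76 = 0·5 + 6·3 + 3·5 = 5
a_77 = 0·5 + 6·5 + 3·3 = 4
a_78 = 0·4 + 6·5 + 3·5 = 3
a_79 = 0·3 + 6·4 + 3·5 = 4
a_80 = 0·4 + 6·3 + 3·4 = 2
a_81 = 0·2 + 6·4 + 3·3 = 5
a_82 = 0·5 + 6·2 + 3·4 = 3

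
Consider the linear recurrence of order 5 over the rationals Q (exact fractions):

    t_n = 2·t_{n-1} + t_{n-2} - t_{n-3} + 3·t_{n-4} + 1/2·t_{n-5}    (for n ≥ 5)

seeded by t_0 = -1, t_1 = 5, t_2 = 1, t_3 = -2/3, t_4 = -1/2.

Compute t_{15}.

683725/8

t_5 = 2·-1/2 + 1·-2/3 + -1·1 + 3·5 + 1/2·-1 = 71/6
t_6 = 2·71/6 + 1·-1/2 + -1·-2/3 + 3·1 + 1/2·5 = 88/3
t_7 = 2·88/3 + 1·71/6 + -1·-1/2 + 3·-2/3 + 1/2·1 = 139/2
t_8 = 2·139/2 + 1·88/3 + -1·71/6 + 3·-1/2 + 1/2·-2/3 = 464/3
t_9 = 2·464/3 + 1·139/2 + -1·88/3 + 3·71/6 + 1/2·-1/2 = 1539/4
t_10 = 2·1539/4 + 1·464/3 + -1·139/2 + 3·88/3 + 1/2·71/6 = 11383/12
t_11 = 2·11383/12 + 1·1539/4 + -1·464/3 + 3·139/2 + 1/2·88/3 = 28205/12
t_12 = 2·28205/12 + 1·11383/12 + -1·1539/4 + 3·464/3 + 1/2·139/2 = 69161/12
t_13 = 2·69161/12 + 1·28205/12 + -1·11383/12 + 3·1539/4 + 1/2·464/3 = 56641/4
t_14 = 2·56641/4 + 1·69161/12 + -1·28205/12 + 3·11383/12 + 1/2·1539/4 = 278173/8
t_15 = 2·278173/8 + 1·56641/4 + -1·69161/12 + 3·28205/12 + 1/2·11383/12 = 683725/8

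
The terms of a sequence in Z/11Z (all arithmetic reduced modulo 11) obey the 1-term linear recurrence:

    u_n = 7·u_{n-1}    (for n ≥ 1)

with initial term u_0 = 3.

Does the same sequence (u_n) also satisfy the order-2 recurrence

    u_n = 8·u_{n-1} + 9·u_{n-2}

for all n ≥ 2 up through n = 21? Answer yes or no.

no

Terms u_0..u_21: 3, 10, 4, 6, 9, 8, 1, 7, 5, 2, 3, 10, 4, 6, 9, 8, 1, 7, 5, 2, 3, 10
n=2: candidate gives 8, actual u_2 = 4 ✗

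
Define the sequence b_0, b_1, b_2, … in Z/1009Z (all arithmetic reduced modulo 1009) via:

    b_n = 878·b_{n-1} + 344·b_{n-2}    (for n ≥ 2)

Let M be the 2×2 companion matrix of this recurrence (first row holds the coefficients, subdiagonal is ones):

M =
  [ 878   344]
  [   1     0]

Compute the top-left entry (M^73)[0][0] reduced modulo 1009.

(M^73)[0][0] is the top entry after applying M 73 times to the unit state (1, 0). Equivalently it is h_{74} for the auxiliary sequence (h_n) obeying the same recurrence with h_1 = 1 and h_i = 0 for 0 ≤ i < 1:
h_2 = 878·1 + 344·0 = 878
h_3 = 878·878 + 344·1 = 352
h_4 = 878·352 + 344·878 = 643
h_5 = 878·643 + 344·352 = 531
h_6 = 878·531 + 344·643 = 281
h_7 = 878·281 + 344·531 = 557
h_8 = 878·557 + 344·281 = 490
h_9 = 878·490 + 344·557 = 284
h_10 = 878·284 + 344·490 = 186
h_11 = 878·186 + 344·284 = 682
h_12 = 878·682 + 344·186 = 876
h_13 = 878·876 + 344·682 = 790
h_14 = 878·790 + 344·876 = 90
h_15 = 878·90 + 344·790 = 657
h_16 = 878·657 + 344·90 = 388
h_17 = 878·388 + 344·657 = 623
h_18 = 878·623 + 344·388 = 400
h_19 = 878·400 + 344·623 = 472
h_20 = 878·472 + 344·400 = 93
h_21 = 878·93 + 344·472 = 853
h_22 = 878·853 + 344·93 = 969
h_23 = 878·969 + 344·853 = 8
h_24 = 878·8 + 344·969 = 327
h_25 = 878·327 + 344·8 = 275
h_26 = 878·275 + 344·327 = 788
h_27 = 878·788 + 344·275 = 453
h_28 = 878·453 + 344·788 = 848
h_29 = 878·848 + 344·453 = 348
h_30 = 878·348 + 344·848 = 937
h_31 = 878·937 + 344·348 = 1001
h_32 = 878·1001 + 344·937 = 496
h_33 = 878·496 + 344·1001 = 884
h_34 = 878·884 + 344·496 = 334
h_35 = 878·334 + 344·884 = 20
h_36 = 878·20 + 344·334 = 277
h_37 = 878·277 + 344·20 = 863
h_38 = 878·863 + 344·277 = 397
h_39 = 878·397 + 344·863 = 687
h_40 = 878·687 + 344·397 = 157
h_41 = 878·157 + 344·687 = 844
h_42 = 878·844 + 344·157 = 957
h_43 = 878·957 + 344·844 = 502
h_44 = 878·502 + 344·957 = 97
h_45 = 878·97 + 344·502 = 559
h_46 = 878·559 + 344·97 = 499
h_47 = 878·499 + 344·559 = 802
h_48 = 878·802 + 344·499 = 0
h_49 = 878·0 + 344·802 = 431
h_50 = 878·431 + 344·0 = 43
h_51 = 878·43 + 344·431 = 362
h_52 = 878·362 + 344·43 = 667
h_53 = 878·667 + 344·362 = 827
h_54 = 878·827 + 344·667 = 31
h_55 = 878·31 + 344·827 = 934
h_56 = 878·934 + 344·31 = 309
h_57 = 878·309 + 344·934 = 315
h_58 = 878·315 + 344·309 = 455
h_59 = 878·455 + 344·315 = 323
h_60 = 878·323 + 344·455 = 190
h_61 = 878·190 + 344·323 = 457
h_62 = 878·457 + 344·190 = 448
h_63 = 878·448 + 344·457 = 647
h_64 = 878·647 + 344·448 = 743
h_65 = 878·743 + 344·647 = 119
h_66 = 878·119 + 344·743 = 870
h_67 = 878·870 + 344·119 = 623
h_68 = 878·623 + 344·870 = 732
h_69 = 878·732 + 344·623 = 367
h_70 = 878·367 + 344·732 = 922
h_71 = 878·922 + 344·367 = 421
h_72 = 878·421 + 344·922 = 686
h_73 = 878·686 + 344·421 = 472
h_74 = 878·472 + 344·686 = 604

604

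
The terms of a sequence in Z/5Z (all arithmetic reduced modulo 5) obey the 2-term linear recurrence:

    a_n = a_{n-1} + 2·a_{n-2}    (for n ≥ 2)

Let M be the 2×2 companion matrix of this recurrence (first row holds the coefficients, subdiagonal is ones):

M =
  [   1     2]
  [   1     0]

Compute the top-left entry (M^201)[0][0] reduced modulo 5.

1

(M^201)[0][0] is the top entry after applying M 201 times to the unit state (1, 0). Equivalently it is h_{202} for the auxiliary sequence (h_n) obeying the same recurrence with h_1 = 1 and h_i = 0 for 0 ≤ i < 1:
h_2 = 1·1 + 2·0 = 1
h_3 = 1·1 + 2·1 = 3
h_4 = 1·3 + 2·1 = 0
h_5 = 1·0 + 2·3 = 1
(h_4, h_5) = (0, 1) = (h_0, h_1), so the sequence has period 4.
202 ≡ 2 (mod 4), hence h_202 = h_2 = 1.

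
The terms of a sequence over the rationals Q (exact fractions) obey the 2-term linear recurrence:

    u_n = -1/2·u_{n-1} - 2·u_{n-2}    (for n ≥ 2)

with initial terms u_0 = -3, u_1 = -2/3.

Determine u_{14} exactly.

-2772541/12288

u_2 = -1/2·-2/3 + -2·-3 = 19/3
u_3 = -1/2·19/3 + -2·-2/3 = -11/6
u_4 = -1/2·-11/6 + -2·19/3 = -47/4
u_5 = -1/2·-47/4 + -2·-11/6 = 229/24
u_6 = -1/2·229/24 + -2·-47/4 = 899/48
u_7 = -1/2·899/48 + -2·229/24 = -2731/96
u_8 = -1/2·-2731/96 + -2·899/48 = -1487/64
u_9 = -1/2·-1487/64 + -2·-2731/96 = 26309/384
u_10 = -1/2·26309/384 + -2·-1487/64 = 9379/768
u_11 = -1/2·9379/768 + -2·26309/384 = -219851/1536
u_12 = -1/2·-219851/1536 + -2·9379/768 = 48273/1024
u_13 = -1/2·48273/1024 + -2·-219851/1536 = 1613989/6144
u_14 = -1/2·1613989/6144 + -2·48273/1024 = -2772541/12288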